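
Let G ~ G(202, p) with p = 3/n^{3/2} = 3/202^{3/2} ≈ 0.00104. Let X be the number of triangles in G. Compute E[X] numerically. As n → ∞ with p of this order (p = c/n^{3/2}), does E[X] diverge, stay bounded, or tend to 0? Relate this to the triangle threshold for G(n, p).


Number of potential triangles: C(202, 3) = 1353400.
Each occurs with probability p³ ≈ (0.00104)³ ≈ 1.14099e-09.
By linearity: E[X] = C(202, 3)·p³ ≈ 1353400 · 1.14099e-09 ≈ 0.002.
Since α = 3/2 > 1, p = c/n^{3/2} = o(1/n) is below the triangle threshold p ~ 1/n. Asymptotically E[X] ~ (c³/6)·n^{3(1−α)} = (3³/6)·n^{-1.5} → 0, so by Markov's inequality G has no triangles w.h.p.

E[X] ≈ 0.002; in regime p = Θ(1/n^{3/2}) E[X] tends to 0 (below the triangle threshold p ~ 1/n).


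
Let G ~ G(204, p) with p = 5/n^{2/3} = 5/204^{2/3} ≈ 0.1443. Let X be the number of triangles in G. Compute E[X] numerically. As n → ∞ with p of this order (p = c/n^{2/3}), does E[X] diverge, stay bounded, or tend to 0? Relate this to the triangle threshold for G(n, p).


Number of potential triangles: C(204, 3) = 1394204.
Each occurs with probability p³ ≈ (0.1443)³ ≈ 3.003652e-03.
By linearity: E[X] = C(204, 3)·p³ ≈ 1394204 · 3.003652e-03 ≈ 4187.7042.
Since α = 2/3 < 1, p = c/n^{2/3} ≫ 1/n is above the triangle threshold p ~ 1/n. Asymptotically E[X] ~ (c³/6)·n^{3(1−α)} = (5³/6)·n^{1} → ∞; triangles are abundant w.h.p.

E[X] ≈ 4187.7042; in regime p = Θ(1/n^{2/3}) E[X] diverges (above the triangle threshold p ~ 1/n).


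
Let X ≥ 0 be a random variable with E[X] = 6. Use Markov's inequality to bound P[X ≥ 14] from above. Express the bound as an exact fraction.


μ = E[X] = 6, a = 14.
Markov: P[X ≥ 14] ≤ μ/a = (6)/14 = 3/7.
Numerically: ≈ 0.4286.
(Since a = 14 > μ = 6.0000, the bound 3/7 is < 1 and informative.)

P[X ≥ 14] ≤ 3/7 ≈ 0.4286.


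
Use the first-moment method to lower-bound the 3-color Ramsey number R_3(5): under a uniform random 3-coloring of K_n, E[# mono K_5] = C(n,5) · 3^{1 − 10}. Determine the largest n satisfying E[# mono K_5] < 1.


We need C(n, 5) · 3^{1 − 10} < 1, i.e. C(n, 5) < 3^{10 − 1} = 19683.
Check values of n near the boundary:
  n = 19: C(19, 5) = 11628; 11628 < 19683? YES
  n = 20: C(20, 5) = 15504; 15504 < 19683? YES
  n = 21: C(21, 5) = 20349; 20349 < 19683? NO
  n = 22: C(22, 5) = 26334; 26334 < 19683? NO
The largest n with C(n, 5) < 19683 is n = 20 (where E[X] = 5168/6561 ≈ 0.788). Hence R_3(5) > 20, i.e. R_3(5) ≥ 21.

Largest n = 20; hence R_3(5) > 20.


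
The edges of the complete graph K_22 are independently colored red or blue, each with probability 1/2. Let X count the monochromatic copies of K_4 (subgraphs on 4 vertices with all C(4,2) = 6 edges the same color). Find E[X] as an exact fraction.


Let X = Σ_S X_S over the C(22, 4) = 7315 subsets S of size 4, where X_S = 1 if the K_4 on S is monochromatic.
For a fixed S, the K_4 on S has C(4, 2) = 6 edges. P[all 6 edges red] = (1/2)^6, and likewise for blue, so P[monochromatic] = 2·(1/2)^6 = 2^{1 − 6} = 1/32.
Summing: E[X] = C(22, 4) · 2^{1 − 6} = 7315 · 1/32 = 7315/32.
Numerically: E[X] ≈ 228.593750.

E[X] = C(22,4)·2^(1−C(4,2)) = 7315/32 ≈ 228.593750.


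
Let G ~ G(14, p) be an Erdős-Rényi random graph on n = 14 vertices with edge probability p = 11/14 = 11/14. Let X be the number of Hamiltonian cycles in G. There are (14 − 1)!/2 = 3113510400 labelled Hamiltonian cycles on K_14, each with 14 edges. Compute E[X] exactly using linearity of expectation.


K_14 has (14 − 1)!/2 = 3113510400 labelled Hamiltonian cycles.
For each such Hamiltonian cycle H, let X_H = 1 if all 14 edges of H are present in G. Then P[X_H = 1] = p^{14} = (11/14)^{14} = 379749833583241/11112006825558016.
Summing the indicators: E[X] = Σ_H E[X_H] = 3113510400 · p^{14} = 3113510400 · 379749833583241/11112006825558016 = 329898174179601037725/3100448333024.
Numerically: E[X] ≈ 1.064e+08.

E[X] = 3113510400 · (11/14)^{14} = 329898174179601037725/3100448333024 ≈ 1.064e+08.


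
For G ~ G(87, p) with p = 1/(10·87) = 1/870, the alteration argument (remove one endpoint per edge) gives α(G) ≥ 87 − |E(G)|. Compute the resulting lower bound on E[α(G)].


E[|E(G)|] = C(87, 2)·p = 3741 · (1/870) = 43/10.
E[α(G)] ≥ n − E[|E(G)|] = 87 − 43/10 = 827/10.
Numerically: ≈ 82.7000.
(This is only a lower bound; the true E[α(G)] may be larger.)

E[α(G)] ≥ 827/10 ≈ 82.7000.


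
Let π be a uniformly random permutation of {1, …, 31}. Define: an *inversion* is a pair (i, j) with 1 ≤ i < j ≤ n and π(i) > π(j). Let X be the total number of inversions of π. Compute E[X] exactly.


Write X = Σ X_I over the C(31, 2) = 465 pairs i < j, with X_I the indicator of one inversion.
There are 465 indicators.
For each fixed pair i < j, the values π(i) and π(j) are two distinct elements of {1, …, 31} in uniformly random order; by symmetry P[π(i) > π(j)] = 1/2.
By linearity: E[X] = 465 · (1/2) = C(31, 2) · (1/2) = 465/2 = 465/2 ≈ 232.5000.

E[X] = 465/2 = 232.5000.


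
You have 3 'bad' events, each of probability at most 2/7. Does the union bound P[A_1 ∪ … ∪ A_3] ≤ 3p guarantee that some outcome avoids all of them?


Union bound: P[∪_{i=1}^{3} A_i] ≤ Σ_i P[A_i] ≤ 3·p = 3·(2/7) = 6/7.
Numerically: 6/7 ≈ 0.8571429.
Is 6/7 < 1? YES.
Since P[∪ A_i] ≤ 6/7 < 1, the complement has P[∩ A_i^c] ≥ 1 − 6/7 = 1/7 > 0, so some outcome avoids every A_i.

3·p = 6/7 ≈ 0.8571429; existence CERTIFIED by the union bound.


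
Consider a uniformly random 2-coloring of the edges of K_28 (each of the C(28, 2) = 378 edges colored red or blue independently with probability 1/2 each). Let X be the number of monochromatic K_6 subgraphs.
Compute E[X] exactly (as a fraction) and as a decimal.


Let X = Σ_S X_S over the C(28, 6) = 376740 subsets S of size 6, where X_S = 1 if the K_6 on S is monochromatic.
For a fixed S, the K_6 on S has C(6, 2) = 15 edges. P[all 15 edges red] = (1/2)^15, and likewise for blue, so P[monochromatic] = 2·(1/2)^15 = 2^{1 − 15} = 1/16384.
Summing: E[X] = C(28, 6) · 2^{1 − 15} = 376740 · 1/16384 = 94185/4096.
Numerically: E[X] ≈ 22.994.

E[X] = C(28,6)·2^(1−C(6,2)) = 94185/4096 ≈ 22.994.


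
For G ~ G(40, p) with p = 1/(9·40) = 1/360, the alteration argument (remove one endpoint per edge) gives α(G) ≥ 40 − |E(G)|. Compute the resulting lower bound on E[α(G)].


E[|E(G)|] = C(40, 2)·p = 780 · (1/360) = 13/6.
E[α(G)] ≥ n − E[|E(G)|] = 40 − 13/6 = 227/6.
Numerically: ≈ 37.833.
(This is only a lower bound; the true E[α(G)] may be larger.)

E[α(G)] ≥ 227/6 ≈ 37.833.


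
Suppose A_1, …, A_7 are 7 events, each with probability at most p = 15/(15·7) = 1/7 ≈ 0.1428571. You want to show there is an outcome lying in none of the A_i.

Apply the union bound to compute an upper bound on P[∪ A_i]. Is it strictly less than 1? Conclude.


Union bound: P[∪_{i=1}^{7} A_i] ≤ Σ_i P[A_i] ≤ 7·p = 7·(1/7) = 1.
Numerically: 1 ≈ 1.0000000.
Is 1 < 1? NO.
Since the bound 1 is ≥ 1, the union bound is uninformative here; it does NOT by itself certify existence.

7·p = 1 ≈ 1.0000000; existence NOT certified by the union bound.


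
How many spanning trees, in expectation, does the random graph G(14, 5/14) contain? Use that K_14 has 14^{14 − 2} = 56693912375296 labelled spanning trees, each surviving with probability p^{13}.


K_14 has 14^{14 − 2} = 56693912375296 labelled spanning trees.
For each such spanning tree H, let X_H = 1 if all 13 edges of H are present in G. Then P[X_H = 1] = p^{13} = (5/14)^{13} = 1220703125/793714773254144.
Summing the indicators: E[X] = Σ_H E[X_H] = 56693912375296 · p^{13} = 56693912375296 · 1220703125/793714773254144 = 1220703125/14.
Numerically: E[X] ≈ 8.719e+07.

E[X] = 56693912375296 · (5/14)^{13} = 1220703125/14 ≈ 8.719e+07.


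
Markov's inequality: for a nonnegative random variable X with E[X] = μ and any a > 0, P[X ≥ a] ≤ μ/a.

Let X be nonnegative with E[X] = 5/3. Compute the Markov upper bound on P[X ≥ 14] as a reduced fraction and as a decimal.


μ = E[X] = 5/3, a = 14.
Markov: P[X ≥ 14] ≤ μ/a = (5/3)/14 = 5/42.
Numerically: ≈ 0.11905.
(Since a = 14 > μ = 1.66667, the bound 5/42 is < 1 and informative.)

P[X ≥ 14] ≤ 5/42 ≈ 0.11905.


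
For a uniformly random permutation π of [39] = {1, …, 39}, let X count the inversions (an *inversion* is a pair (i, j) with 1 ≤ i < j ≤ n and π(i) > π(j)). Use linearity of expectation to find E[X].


Write X = Σ X_I over the C(39, 2) = 741 pairs i < j, with X_I the indicator of one inversion.
There are 741 indicators.
For each fixed pair i < j, the values π(i) and π(j) are two distinct elements of {1, …, 39} in uniformly random order; by symmetry P[π(i) > π(j)] = 1/2.
By linearity: E[X] = 741 · (1/2) = C(39, 2) · (1/2) = 741/2 = 741/2 ≈ 370.5000.

E[X] = 741/2 = 370.5000.


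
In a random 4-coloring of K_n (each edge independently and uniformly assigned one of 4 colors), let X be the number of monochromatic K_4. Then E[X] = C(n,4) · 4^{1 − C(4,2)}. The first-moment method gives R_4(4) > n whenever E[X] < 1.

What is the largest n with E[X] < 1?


We need C(n, 4) · 4^{1 − 6} < 1, i.e. C(n, 4) < 4^{6 − 1} = 1024.
Check values of n near the boundary:
  n = 11: C(11, 4) = 330; 330 < 1024? YES
  n = 12: C(12, 4) = 495; 495 < 1024? YES
  n = 13: C(13, 4) = 715; 715 < 1024? YES
  n = 14: C(14, 4) = 1001; 1001 < 1024? YES
  n = 15: C(15, 4) = 1365; 1365 < 1024? NO
  n = 16: C(16, 4) = 1820; 1820 < 1024? NO
  n = 17: C(17, 4) = 2380; 2380 < 1024? NO
The largest n with C(n, 4) < 1024 is n = 14 (where E[X] = 1001/1024 ≈ 0.97754). Hence R_4(4) > 14, i.e. R_4(4) ≥ 15.

Largest n = 14; hence R_4(4) > 14.


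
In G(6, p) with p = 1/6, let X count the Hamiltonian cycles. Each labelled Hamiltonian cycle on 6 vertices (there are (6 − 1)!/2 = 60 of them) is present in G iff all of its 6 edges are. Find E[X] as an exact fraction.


K_6 has (6 − 1)!/2 = 60 labelled Hamiltonian cycles.
For each such Hamiltonian cycle H, let X_H = 1 if all 6 edges of H are present in G. Then P[X_H = 1] = p^{6} = (1/6)^{6} = 1/46656.
By linearity: E[X] = Σ_H E[X_H] = 60 · p^{6} = 60 · 1/46656 = 5/3888.
Numerically: E[X] ≈ 0.00129.

E[X] = 60 · (1/6)^{6} = 5/3888 ≈ 0.00129.


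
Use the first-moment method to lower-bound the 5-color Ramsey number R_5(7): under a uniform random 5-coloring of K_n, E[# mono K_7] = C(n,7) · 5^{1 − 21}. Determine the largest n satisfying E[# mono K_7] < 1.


We need C(n, 7) · 5^{1 − 21} < 1, i.e. C(n, 7) < 5^{21 − 1} = 95367431640625.
Check values of n near the boundary:
  n = 332: C(332, 7) = 82772214646616; 82772214646616 < 95367431640625? YES
  n = 333: C(333, 7) = 84549532139028; 84549532139028 < 95367431640625? YES
  n = 334: C(334, 7) = 86359460961576; 86359460961576 < 95367431640625? YES
  n = 335: C(335, 7) = 88202498238195; 88202498238195 < 95367431640625? YES
  n = 336: C(336, 7) = 90079147136880; 90079147136880 < 95367431640625? YES
  n = 337: C(337, 7) = 91989916924632; 91989916924632 < 95367431640625? YES
  n = 338: C(338, 7) = 93935323022736; 93935323022736 < 95367431640625? YES
  n = 339: C(339, 7) = 95915887062372; 95915887062372 < 95367431640625? NO
  n = 340: C(340, 7) = 97932136940560; 97932136940560 < 95367431640625? NO
The largest n with C(n, 7) < 95367431640625 is n = 338 (where E[X] = 93935323022736/95367431640625 ≈ 0.9849833). Hence R_5(7) > 338, i.e. R_5(7) ≥ 339.

Largest n = 338; hence R_5(7) > 338.


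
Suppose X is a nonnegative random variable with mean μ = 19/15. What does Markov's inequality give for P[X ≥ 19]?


μ = E[X] = 19/15, a = 19.
Markov: P[X ≥ 19] ≤ μ/a = (19/15)/19 = 1/15.
Numerically: ≈ 0.0667.
(Since a = 19 > μ = 1.2667, the bound 1/15 is < 1 and informative.)

P[X ≥ 19] ≤ 1/15 ≈ 0.0667.


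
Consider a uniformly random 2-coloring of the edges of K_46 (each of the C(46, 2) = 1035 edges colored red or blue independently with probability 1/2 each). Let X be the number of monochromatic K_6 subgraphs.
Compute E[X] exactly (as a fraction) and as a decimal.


Let X = Σ_S X_S over the C(46, 6) = 9366819 subsets S of size 6, where X_S = 1 if the K_6 on S is monochromatic.
For a fixed S, the K_6 on S has C(6, 2) = 15 edges. P[all 15 edges red] = (1/2)^15, and likewise for blue, so P[monochromatic] = 2·(1/2)^15 = 2^{1 − 15} = 1/16384.
By linearity of expectation: E[X] = C(46, 6) · 2^{1 − 15} = 9366819 · 1/16384 = 9366819/16384.
Numerically: E[X] ≈ 571.705.

E[X] = C(46,6)·2^(1−C(6,2)) = 9366819/16384 ≈ 571.705.


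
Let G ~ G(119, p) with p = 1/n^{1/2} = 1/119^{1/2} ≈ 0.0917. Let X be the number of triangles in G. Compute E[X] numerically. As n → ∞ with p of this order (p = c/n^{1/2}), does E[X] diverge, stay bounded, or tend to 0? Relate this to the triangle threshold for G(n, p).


Number of potential triangles: C(119, 3) = 273819.
Each occurs with probability p³ ≈ (0.0917)³ ≈ 7.70335e-04.
By linearity: E[X] = C(119, 3)·p³ ≈ 273819 · 7.70335e-04 ≈ 210.932.
Since α = 1/2 < 1, p = c/n^{1/2} ≫ 1/n is above the triangle threshold p ~ 1/n. Asymptotically E[X] ~ (c³/6)·n^{3(1−α)} = (1³/6)·n^{1.5} → ∞; triangles are abundant w.h.p.

E[X] ≈ 210.932; in regime p = Θ(1/n^{1/2}) E[X] diverges (above the triangle threshold p ~ 1/n).


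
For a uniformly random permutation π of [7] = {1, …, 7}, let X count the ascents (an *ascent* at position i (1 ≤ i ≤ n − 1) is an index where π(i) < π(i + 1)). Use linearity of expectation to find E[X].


Write X = Σ X_I over i = 1, …, 6, with X_I the indicator of one ascent.
There are 6 indicators.
For each fixed i, the pair (π(i), π(i+1)) is a uniformly random ordered pair of distinct values from {1, …, 7}; by symmetry P[π(i) < π(i+1)] = 1/2.
By linearity: E[X] = 6 · (1/2) = (7 − 1) · (1/2) = 3 ≈ 3.000000.

E[X] = 3 = 3.000000.


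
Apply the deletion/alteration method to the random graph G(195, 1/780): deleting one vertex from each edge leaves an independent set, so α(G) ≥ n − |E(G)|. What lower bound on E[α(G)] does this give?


E[|E(G)|] = C(195, 2)·p = 18915 · (1/780) = 97/4.
E[α(G)] ≥ n − E[|E(G)|] = 195 − 97/4 = 683/4.
Numerically: ≈ 170.7500.
(This is only a lower bound; the true E[α(G)] may be larger.)

E[α(G)] ≥ 683/4 ≈ 170.7500.


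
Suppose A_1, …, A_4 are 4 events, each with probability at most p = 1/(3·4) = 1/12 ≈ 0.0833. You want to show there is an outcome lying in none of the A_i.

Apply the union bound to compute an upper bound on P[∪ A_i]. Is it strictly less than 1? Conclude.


Union bound: P[∪_{i=1}^{4} A_i] ≤ Σ_i P[A_i] ≤ 4·p = 4·(1/12) = 1/3.
Numerically: 1/3 ≈ 0.3333.
Is 1/3 < 1? YES.
Since P[∪ A_i] ≤ 1/3 < 1, the complement has P[∩ A_i^c] ≥ 1 − 1/3 = 2/3 > 0, so some outcome avoids every A_i.

4·p = 1/3 ≈ 0.3333; existence CERTIFIED by the union bound.


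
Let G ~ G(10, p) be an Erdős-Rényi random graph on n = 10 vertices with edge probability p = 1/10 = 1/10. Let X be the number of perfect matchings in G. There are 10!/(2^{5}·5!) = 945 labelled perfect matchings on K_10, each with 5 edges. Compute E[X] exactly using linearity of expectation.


K_10 has 10!/(2^{5}·5!) = 945 labelled perfect matchings.
For each such perfect matching H, let X_H = 1 if all 5 edges of H are present in G. Then P[X_H = 1] = p^{5} = (1/10)^{5} = 1/100000.
By linearity: E[X] = Σ_H E[X_H] = 945 · p^{5} = 945 · 1/100000 = 189/20000.
Numerically: E[X] ≈ 0.00945.

E[X] = 945 · (1/10)^{5} = 189/20000 ≈ 0.00945.


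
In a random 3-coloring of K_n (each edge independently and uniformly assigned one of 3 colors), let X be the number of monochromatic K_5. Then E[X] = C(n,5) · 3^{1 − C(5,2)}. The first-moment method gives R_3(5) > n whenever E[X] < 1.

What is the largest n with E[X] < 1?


We need C(n, 5) · 3^{1 − 10} < 1, i.e. C(n, 5) < 3^{10 − 1} = 19683.
Check values of n near the boundary:
  n = 18: C(18, 5) = 8568; 8568 < 19683? YES
  n = 19: C(19, 5) = 11628; 11628 < 19683? YES
  n = 20: C(20, 5) = 15504; 15504 < 19683? YES
  n = 21: C(21, 5) = 20349; 20349 < 19683? NO
  n = 22: C(22, 5) = 26334; 26334 < 19683? NO
  n = 23: C(23, 5) = 33649; 33649 < 19683? NO
The largest n with C(n, 5) < 19683 is n = 20 (where E[X] = 5168/6561 ≈ 0.787685). Hence R_3(5) > 20, i.e. R_3(5) ≥ 21.

Largest n = 20; hence R_3(5) > 20.


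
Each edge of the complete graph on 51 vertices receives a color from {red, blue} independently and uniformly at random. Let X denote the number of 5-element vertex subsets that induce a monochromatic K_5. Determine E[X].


Let X = Σ_S X_S over the C(51, 5) = 2349060 subsets S of size 5, where X_S = 1 if the K_5 on S is monochromatic.
For a fixed S, the K_5 on S has C(5, 2) = 10 edges. P[all 10 edges red] = (1/2)^10, and likewise for blue, so P[monochromatic] = 2·(1/2)^10 = 2^{1 − 10} = 1/512.
By linearity: E[X] = C(51, 5) · 2^{1 − 10} = 2349060 · 1/512 = 587265/128.
Numerically: E[X] ≈ 4588.0078.

E[X] = C(51,5)·2^(1−C(5,2)) = 587265/128 ≈ 4588.0078.


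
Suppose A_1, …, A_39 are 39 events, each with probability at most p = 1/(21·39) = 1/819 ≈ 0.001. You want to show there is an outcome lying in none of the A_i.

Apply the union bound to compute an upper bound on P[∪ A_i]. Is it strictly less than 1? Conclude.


Union bound: P[∪_{i=1}^{39} A_i] ≤ Σ_i P[A_i] ≤ 39·p = 39·(1/819) = 1/21.
Numerically: 1/21 ≈ 0.048.
Is 1/21 < 1? YES.
Since P[∪ A_i] ≤ 1/21 < 1, the complement has P[∩ A_i^c] ≥ 1 − 1/21 = 20/21 > 0, so some outcome avoids every A_i.

39·p = 1/21 ≈ 0.048; existence CERTIFIED by the union bound.


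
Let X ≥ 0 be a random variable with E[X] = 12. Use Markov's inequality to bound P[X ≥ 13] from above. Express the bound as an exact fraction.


μ = E[X] = 12, a = 13.
Markov: P[X ≥ 13] ≤ μ/a = (12)/13 = 12/13.
Numerically: ≈ 0.923.
(Since a = 13 > μ = 12.000, the bound 12/13 is < 1 and informative.)

P[X ≥ 13] ≤ 12/13 ≈ 0.923.


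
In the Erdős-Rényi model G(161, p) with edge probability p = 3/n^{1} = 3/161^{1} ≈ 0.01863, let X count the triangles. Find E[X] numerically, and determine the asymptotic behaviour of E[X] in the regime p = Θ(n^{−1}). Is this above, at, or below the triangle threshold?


Number of potential triangles: C(161, 3) = 682640.
Each occurs with probability p³ ≈ (0.01863)³ ≈ 6.469730e-06.
By linearity: E[X] = C(161, 3)·p³ ≈ 682640 · 6.469730e-06 ≈ 4.4165.
Here α = 1, so p = 3/n is exactly at the triangle threshold p ~ 1/n. Asymptotically E[X] → c³/6 = 3³/6 = 9/2 ≈ 4.5000, a bounded constant. In this regime the triangle count is asymptotically Poisson(c³/6).

E[X] ≈ 4.4165; in regime p = Θ(1/n^{1}) E[X] stays bounded (at the triangle threshold p ~ 1/n).


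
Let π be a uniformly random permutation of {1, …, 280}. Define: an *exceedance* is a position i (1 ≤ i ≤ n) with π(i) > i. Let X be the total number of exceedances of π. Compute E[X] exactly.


Write X = Σ_{i=1}^{280} X_i, where X_i = 1_{π(i) > i}.
For each fixed i, π(i) is uniform over {1, …, 280} (marginal of a uniform permutation), so P[π(i) > i] = (n − i)/n. Summing: Σ_{i=1}^{280} (n − i)/n = (0 + 1 + … + 279)/280 = 280(280 − 1)/(2·280) = (280 − 1)/2.
Hence E[X] = Σ_{i=1}^{280} (280 − i)/280 = 279/2 ≈ 139.500.

E[X] = 279/2 = 139.500.


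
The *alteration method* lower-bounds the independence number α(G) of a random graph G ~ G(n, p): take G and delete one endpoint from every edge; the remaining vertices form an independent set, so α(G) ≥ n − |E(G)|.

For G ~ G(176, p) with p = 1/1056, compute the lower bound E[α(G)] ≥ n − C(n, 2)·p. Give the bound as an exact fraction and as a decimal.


E[|E(G)|] = C(176, 2)·p = 15400 · (1/1056) = 175/12.
E[α(G)] ≥ n − E[|E(G)|] = 176 − 175/12 = 1937/12.
Numerically: ≈ 161.416667.
(This is only a lower bound; the true E[α(G)] may be larger.)

E[α(G)] ≥ 1937/12 ≈ 161.416667.


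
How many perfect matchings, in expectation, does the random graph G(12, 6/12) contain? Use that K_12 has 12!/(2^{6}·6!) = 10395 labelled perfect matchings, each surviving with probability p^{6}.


K_12 has 12!/(2^{6}·6!) = 10395 labelled perfect matchings.
For each such perfect matching H, let X_H = 1 if all 6 edges of H are present in G. Then P[X_H = 1] = p^{6} = (1/2)^{6} = 1/64.
Summing the indicators: E[X] = Σ_H E[X_H] = 10395 · p^{6} = 10395 · 1/64 = 10395/64.
Numerically: E[X] ≈ 162.4.

E[X] = 10395 · (1/2)^{6} = 10395/64 ≈ 162.4.


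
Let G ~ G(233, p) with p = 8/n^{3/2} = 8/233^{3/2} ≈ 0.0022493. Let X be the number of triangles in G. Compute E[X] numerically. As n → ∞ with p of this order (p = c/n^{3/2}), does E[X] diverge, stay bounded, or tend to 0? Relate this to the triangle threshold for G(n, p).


Number of potential triangles: C(233, 3) = 2081156.
Each occurs with probability p³ ≈ (0.0022493)³ ≈ 1.1380683e-08.
By linearity: E[X] = C(233, 3)·p³ ≈ 2081156 · 1.1380683e-08 ≈ 0.02368.
Since α = 3/2 > 1, p = c/n^{3/2} = o(1/n) is below the triangle threshold p ~ 1/n. Asymptotically E[X] ~ (c³/6)·n^{3(1−α)} = (8³/6)·n^{-1.5} → 0, so by Markov's inequality G has no triangles w.h.p.

E[X] ≈ 0.02368; in regime p = Θ(1/n^{3/2}) E[X] tends to 0 (below the triangle threshold p ~ 1/n).


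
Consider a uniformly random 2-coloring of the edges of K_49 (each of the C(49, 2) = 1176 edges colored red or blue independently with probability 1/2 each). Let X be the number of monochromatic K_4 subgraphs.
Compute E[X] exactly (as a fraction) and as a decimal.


Let X = Σ_S X_S over the C(49, 4) = 211876 subsets S of size 4, where X_S = 1 if the K_4 on S is monochromatic.
For a fixed S, the K_4 on S has C(4, 2) = 6 edges. P[all 6 edges red] = (1/2)^6, and likewise for blue, so P[monochromatic] = 2·(1/2)^6 = 2^{1 − 6} = 1/32.
By linearity of expectation: E[X] = C(49, 4) · 2^{1 − 6} = 211876 · 1/32 = 52969/8.
Numerically: E[X] ≈ 6621.1250.

E[X] = C(49,4)·2^(1−C(4,2)) = 52969/8 ≈ 6621.1250.


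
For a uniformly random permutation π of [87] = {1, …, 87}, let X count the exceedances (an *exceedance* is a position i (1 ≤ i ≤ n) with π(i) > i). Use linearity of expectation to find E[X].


Write X = Σ_{i=1}^{87} X_i, where X_i = 1_{π(i) > i}.
For each fixed i, π(i) is uniform over {1, …, 87} (marginal of a uniform permutation), so P[π(i) > i] = (n − i)/n. Summing: Σ_{i=1}^{87} (n − i)/n = (0 + 1 + … + 86)/87 = 87(87 − 1)/(2·87) = (87 − 1)/2.
Hence E[X] = Σ_{i=1}^{87} (87 − i)/87 = 43 ≈ 43.000.

E[X] = 43 = 43.000.


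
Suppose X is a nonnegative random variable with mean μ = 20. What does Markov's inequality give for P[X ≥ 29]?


μ = E[X] = 20, a = 29.
Markov: P[X ≥ 29] ≤ μ/a = (20)/29 = 20/29.
Numerically: ≈ 0.6897.
(Since a = 29 > μ = 20.0000, the bound 20/29 is < 1 and informative.)

P[X ≥ 29] ≤ 20/29 ≈ 0.6897.


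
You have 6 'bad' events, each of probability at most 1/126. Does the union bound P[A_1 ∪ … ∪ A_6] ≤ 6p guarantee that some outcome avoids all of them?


Union bound: P[∪_{i=1}^{6} A_i] ≤ Σ_i P[A_i] ≤ 6·p = 6·(1/126) = 1/21.
Numerically: 1/21 ≈ 0.048.
Is 1/21 < 1? YES.
Since P[∪ A_i] ≤ 1/21 < 1, the complement has P[∩ A_i^c] ≥ 1 − 1/21 = 20/21 > 0, so some outcome avoids every A_i.

6·p = 1/21 ≈ 0.048; existence CERTIFIED by the union bound.


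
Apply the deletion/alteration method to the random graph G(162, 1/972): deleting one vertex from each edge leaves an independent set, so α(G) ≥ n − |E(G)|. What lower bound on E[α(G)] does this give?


E[|E(G)|] = C(162, 2)·p = 13041 · (1/972) = 161/12.
E[α(G)] ≥ n − E[|E(G)|] = 162 − 161/12 = 1783/12.
Numerically: ≈ 148.583333.
(This is only a lower bound; the true E[α(G)] may be larger.)

E[α(G)] ≥ 1783/12 ≈ 148.583333.


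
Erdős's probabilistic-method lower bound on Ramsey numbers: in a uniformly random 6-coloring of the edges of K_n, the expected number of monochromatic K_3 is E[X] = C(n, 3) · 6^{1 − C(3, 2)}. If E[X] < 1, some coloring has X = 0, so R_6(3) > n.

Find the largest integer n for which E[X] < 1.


We need C(n, 3) · 6^{1 − 3} < 1, i.e. C(n, 3) < 6^{3 − 1} = 36.
Check values of n near the boundary:
  n = 5: C(5, 3) = 10; 10 < 36? YES
  n = 6: C(6, 3) = 20; 20 < 36? YES
  n = 7: C(7, 3) = 35; 35 < 36? YES
  n = 8: C(8, 3) = 56; 56 < 36? NO
  n = 9: C(9, 3) = 84; 84 < 36? NO
The largest n with C(n, 3) < 36 is n = 7 (where E[X] = 35/36 ≈ 0.9722222). Hence R_6(3) > 7, i.e. R_6(3) ≥ 8.

Largest n = 7; hence R_6(3) > 7.


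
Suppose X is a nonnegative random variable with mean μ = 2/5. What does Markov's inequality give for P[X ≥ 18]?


μ = E[X] = 2/5, a = 18.
Markov: P[X ≥ 18] ≤ μ/a = (2/5)/18 = 1/45.
Numerically: ≈ 0.022222.
(Since a = 18 > μ = 0.400000, the bound 1/45 is < 1 and informative.)

P[X ≥ 18] ≤ 1/45 ≈ 0.022222.


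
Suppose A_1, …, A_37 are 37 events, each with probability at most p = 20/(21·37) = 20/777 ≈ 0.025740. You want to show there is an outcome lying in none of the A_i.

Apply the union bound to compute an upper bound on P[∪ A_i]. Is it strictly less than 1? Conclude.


Union bound: P[∪_{i=1}^{37} A_i] ≤ Σ_i P[A_i] ≤ 37·p = 37·(20/777) = 20/21.
Numerically: 20/21 ≈ 0.952381.
Is 20/21 < 1? YES.
Since P[∪ A_i] ≤ 20/21 < 1, the complement has P[∩ A_i^c] ≥ 1 − 20/21 = 1/21 > 0, so some outcome avoids every A_i.

37·p = 20/21 ≈ 0.952381; existence CERTIFIED by the union bound.


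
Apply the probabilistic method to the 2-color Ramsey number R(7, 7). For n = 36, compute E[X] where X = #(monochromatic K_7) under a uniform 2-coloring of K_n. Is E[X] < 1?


E[X] = C(36, 7) · 2^{1 − 21} = 8347680 · 2^{−20} = 8347680/1048576.
As a reduced fraction: E[X] = 260865/32768 ≈ 7.9610.
Is E[X] < 1? NO.
Since E[X] ≥ 1, the first-moment bound is inconclusive at n = 36; it does NOT by itself certify R(7, 7) > 36.

E[X] = 260865/32768 ≈ 7.9610; E[X] ≥ 1; first-moment method inconclusive here.


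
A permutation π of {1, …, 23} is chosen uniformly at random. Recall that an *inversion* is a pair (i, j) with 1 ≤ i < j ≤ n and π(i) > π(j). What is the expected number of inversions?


Write X = Σ X_I over the C(23, 2) = 253 pairs i < j, with X_I the indicator of one inversion.
There are 253 indicators.
For each fixed pair i < j, the values π(i) and π(j) are two distinct elements of {1, …, 23} in uniformly random order; by symmetry P[π(i) > π(j)] = 1/2.
By linearity: E[X] = 253 · (1/2) = C(23, 2) · (1/2) = 253/2 = 253/2 ≈ 126.500.

E[X] = 253/2 = 126.500.


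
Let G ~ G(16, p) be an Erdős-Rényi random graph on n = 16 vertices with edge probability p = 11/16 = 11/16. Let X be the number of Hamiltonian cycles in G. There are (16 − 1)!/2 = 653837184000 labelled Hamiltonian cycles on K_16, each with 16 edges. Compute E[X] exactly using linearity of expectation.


K_16 has (16 − 1)!/2 = 653837184000 labelled Hamiltonian cycles.
For each such Hamiltonian cycle H, let X_H = 1 if all 16 edges of H are present in G. Then P[X_H = 1] = p^{16} = (11/16)^{16} = 45949729863572161/18446744073709551616.
By linearity: E[X] = Σ_H E[X_H] = 653837184000 · p^{16} = 653837184000 · 45949729863572161/18446744073709551616 = 29339494120662818290072875/18014398509481984.
Numerically: E[X] ≈ 1.62867e+09.

E[X] = 653837184000 · (11/16)^{16} = 29339494120662818290072875/18014398509481984 ≈ 1.62867e+09.


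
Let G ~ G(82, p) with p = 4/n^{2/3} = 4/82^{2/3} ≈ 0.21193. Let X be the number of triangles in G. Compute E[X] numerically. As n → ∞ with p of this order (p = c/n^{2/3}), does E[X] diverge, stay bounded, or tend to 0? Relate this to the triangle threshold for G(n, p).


Number of potential triangles: C(82, 3) = 88560.
Each occurs with probability p³ ≈ (0.21193)³ ≈ 9.5181440e-03.
By linearity: E[X] = C(82, 3)·p³ ≈ 88560 · 9.5181440e-03 ≈ 842.92683.
Since α = 2/3 < 1, p = c/n^{2/3} ≫ 1/n is above the triangle threshold p ~ 1/n. Asymptotically E[X] ~ (c³/6)·n^{3(1−α)} = (4³/6)·n^{1} → ∞; triangles are abundant w.h.p.

E[X] ≈ 842.92683; in regime p = Θ(1/n^{2/3}) E[X] diverges (above the triangle threshold p ~ 1/n).


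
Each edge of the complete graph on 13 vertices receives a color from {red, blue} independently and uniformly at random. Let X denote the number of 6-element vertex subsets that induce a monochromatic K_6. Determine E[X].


Let X = Σ_S X_S over the C(13, 6) = 1716 subsets S of size 6, where X_S = 1 if the K_6 on S is monochromatic.
For a fixed S, the K_6 on S has C(6, 2) = 15 edges. P[all 15 edges red] = (1/2)^15, and likewise for blue, so P[monochromatic] = 2·(1/2)^15 = 2^{1 − 15} = 1/16384.
Summing: E[X] = C(13, 6) · 2^{1 − 15} = 1716 · 1/16384 = 429/4096.
Numerically: E[X] ≈ 0.104736.

E[X] = C(13,6)·2^(1−C(6,2)) = 429/4096 ≈ 0.104736.


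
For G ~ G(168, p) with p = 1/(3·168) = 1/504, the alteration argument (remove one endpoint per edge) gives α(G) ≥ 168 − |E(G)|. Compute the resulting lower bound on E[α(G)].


E[|E(G)|] = C(168, 2)·p = 14028 · (1/504) = 167/6.
E[α(G)] ≥ n − E[|E(G)|] = 168 − 167/6 = 841/6.
Numerically: ≈ 140.16667.
(This is only a lower bound; the true E[α(G)] may be larger.)

E[α(G)] ≥ 841/6 ≈ 140.16667.


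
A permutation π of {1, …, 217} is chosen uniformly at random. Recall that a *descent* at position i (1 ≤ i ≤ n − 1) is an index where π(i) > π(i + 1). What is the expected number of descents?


Write X = Σ X_I over i = 1, …, 216, with X_I the indicator of one descent.
There are 216 indicators.
For each fixed i, the pair (π(i), π(i+1)) is a uniformly random ordered pair of distinct values from {1, …, 217}; by symmetry P[π(i) > π(i+1)] = 1/2.
By linearity: E[X] = 216 · (1/2) = (217 − 1) · (1/2) = 108 ≈ 108.000.

E[X] = 108 = 108.000.


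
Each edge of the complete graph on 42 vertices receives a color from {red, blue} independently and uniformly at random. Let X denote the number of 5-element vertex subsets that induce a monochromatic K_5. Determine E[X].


Let X = Σ_S X_S over the C(42, 5) = 850668 subsets S of size 5, where X_S = 1 if the K_5 on S is monochromatic.
For a fixed S, the K_5 on S has C(5, 2) = 10 edges. P[all 10 edges red] = (1/2)^10, and likewise for blue, so P[monochromatic] = 2·(1/2)^10 = 2^{1 − 10} = 1/512.
By linearity of expectation: E[X] = C(42, 5) · 2^{1 − 10} = 850668 · 1/512 = 212667/128.
Numerically: E[X] ≈ 1661.461.

E[X] = C(42,5)·2^(1−C(5,2)) = 212667/128 ≈ 1661.461.


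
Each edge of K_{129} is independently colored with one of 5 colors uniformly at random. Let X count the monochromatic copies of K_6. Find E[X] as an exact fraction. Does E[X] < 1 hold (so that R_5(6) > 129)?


E[X] = C(129, 6) · 5^{1 − 15} = 5688177600 · 5^{−14} = 5688177600/6103515625.
As a reduced fraction: E[X] = 227527104/244140625 ≈ 0.931951.
Is E[X] < 1? YES.
Since E[X] < 1, there exists a 5-coloring of K_{129} with no monochromatic K_6; hence R_5(6) > 129.

E[X] = 227527104/244140625 ≈ 0.931951; E[X] < 1, so R_5(6) > 129.


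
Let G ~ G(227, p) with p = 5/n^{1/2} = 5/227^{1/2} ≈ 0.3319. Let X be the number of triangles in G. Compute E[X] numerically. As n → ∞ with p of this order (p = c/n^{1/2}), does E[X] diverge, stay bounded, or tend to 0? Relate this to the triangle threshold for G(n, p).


Number of potential triangles: C(227, 3) = 1923825.
Each occurs with probability p³ ≈ (0.3319)³ ≈ 3.654864e-02.
By linearity: E[X] = C(227, 3)·p³ ≈ 1923825 · 3.654864e-02 ≈ 70313.1883.
Since α = 1/2 < 1, p = c/n^{1/2} ≫ 1/n is above the triangle threshold p ~ 1/n. Asymptotically E[X] ~ (c³/6)·n^{3(1−α)} = (5³/6)·n^{1.5} → ∞; triangles are abundant w.h.p.

E[X] ≈ 70313.1883; in regime p = Θ(1/n^{1/2}) E[X] diverges (above the triangle threshold p ~ 1/n).


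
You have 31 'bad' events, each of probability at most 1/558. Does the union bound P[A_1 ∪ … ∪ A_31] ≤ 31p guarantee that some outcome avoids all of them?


Union bound: P[∪_{i=1}^{31} A_i] ≤ Σ_i P[A_i] ≤ 31·p = 31·(1/558) = 1/18.
Numerically: 1/18 ≈ 0.056.
Is 1/18 < 1? YES.
Since P[∪ A_i] ≤ 1/18 < 1, the complement has P[∩ A_i^c] ≥ 1 − 1/18 = 17/18 > 0, so some outcome avoids every A_i.

31·p = 1/18 ≈ 0.056; existence CERTIFIED by the union bound.


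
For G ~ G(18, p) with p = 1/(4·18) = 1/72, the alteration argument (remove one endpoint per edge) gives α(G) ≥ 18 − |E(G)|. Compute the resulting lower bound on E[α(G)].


E[|E(G)|] = C(18, 2)·p = 153 · (1/72) = 17/8.
E[α(G)] ≥ n − E[|E(G)|] = 18 − 17/8 = 127/8.
Numerically: ≈ 15.8750.
(This is only a lower bound; the true E[α(G)] may be larger.)

E[α(G)] ≥ 127/8 ≈ 15.8750.


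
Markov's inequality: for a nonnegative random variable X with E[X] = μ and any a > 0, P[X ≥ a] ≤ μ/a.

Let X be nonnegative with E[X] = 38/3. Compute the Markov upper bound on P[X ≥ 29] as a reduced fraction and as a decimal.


μ = E[X] = 38/3, a = 29.
Markov: P[X ≥ 29] ≤ μ/a = (38/3)/29 = 38/87.
Numerically: ≈ 0.43678.
(Since a = 29 > μ = 12.66667, the bound 38/87 is < 1 and informative.)

P[X ≥ 29] ≤ 38/87 ≈ 0.43678.


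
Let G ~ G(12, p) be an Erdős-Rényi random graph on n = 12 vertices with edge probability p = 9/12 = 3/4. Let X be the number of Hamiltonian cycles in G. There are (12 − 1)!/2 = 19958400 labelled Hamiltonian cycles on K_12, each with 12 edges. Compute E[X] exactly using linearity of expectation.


K_12 has (12 − 1)!/2 = 19958400 labelled Hamiltonian cycles.
For each such Hamiltonian cycle H, let X_H = 1 if all 12 edges of H are present in G. Then P[X_H = 1] = p^{12} = (3/4)^{12} = 531441/16777216.
By linearity: E[X] = Σ_H E[X_H] = 19958400 · p^{12} = 19958400 · 531441/16777216 = 82864937925/131072.
Numerically: E[X] ≈ 632209.

E[X] = 19958400 · (3/4)^{12} = 82864937925/131072 ≈ 632209.


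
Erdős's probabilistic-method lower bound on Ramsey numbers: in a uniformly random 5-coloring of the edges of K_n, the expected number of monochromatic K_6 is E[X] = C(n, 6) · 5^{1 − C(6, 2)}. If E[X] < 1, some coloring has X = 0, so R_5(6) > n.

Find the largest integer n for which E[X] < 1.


We need C(n, 6) · 5^{1 − 15} < 1, i.e. C(n, 6) < 5^{15 − 1} = 6103515625.
Check values of n near the boundary:
  n = 129: C(129, 6) = 5688177600; 5688177600 < 6103515625? YES
  n = 130: C(130, 6) = 5963412000; 5963412000 < 6103515625? YES
  n = 131: C(131, 6) = 6249655776; 6249655776 < 6103515625? NO
  n = 132: C(132, 6) = 6547258432; 6547258432 < 6103515625? NO
  n = 133: C(133, 6) = 6856577728; 6856577728 < 6103515625? NO
The largest n with C(n, 6) < 6103515625 is n = 130 (where E[X] = 47707296/48828125 ≈ 0.9770). Hence R_5(6) > 130, i.e. R_5(6) ≥ 131.

Largest n = 130; hence R_5(6) > 130.


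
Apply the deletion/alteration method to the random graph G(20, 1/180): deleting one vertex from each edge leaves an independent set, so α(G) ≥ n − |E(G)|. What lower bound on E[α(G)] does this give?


E[|E(G)|] = C(20, 2)·p = 190 · (1/180) = 19/18.
E[α(G)] ≥ n − E[|E(G)|] = 20 − 19/18 = 341/18.
Numerically: ≈ 18.944444.
(This is only a lower bound; the true E[α(G)] may be larger.)

E[α(G)] ≥ 341/18 ≈ 18.944444.


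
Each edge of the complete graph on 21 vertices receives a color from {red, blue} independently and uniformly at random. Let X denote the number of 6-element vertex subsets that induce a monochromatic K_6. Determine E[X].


Let X = Σ_S X_S over the C(21, 6) = 54264 subsets S of size 6, where X_S = 1 if the K_6 on S is monochromatic.
For a fixed S, the K_6 on S has C(6, 2) = 15 edges. P[all 15 edges red] = (1/2)^15, and likewise for blue, so P[monochromatic] = 2·(1/2)^15 = 2^{1 − 15} = 1/16384.
Summing: E[X] = C(21, 6) · 2^{1 − 15} = 54264 · 1/16384 = 6783/2048.
Numerically: E[X] ≈ 3.31201.

E[X] = C(21,6)·2^(1−C(6,2)) = 6783/2048 ≈ 3.31201.


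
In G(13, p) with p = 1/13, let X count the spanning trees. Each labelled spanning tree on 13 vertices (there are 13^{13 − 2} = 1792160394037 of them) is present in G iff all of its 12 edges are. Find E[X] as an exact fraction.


K_13 has 13^{13 − 2} = 1792160394037 labelled spanning trees.
For each such spanning tree H, let X_H = 1 if all 12 edges of H are present in G. Then P[X_H = 1] = p^{12} = (1/13)^{12} = 1/23298085122481.
Summing the indicators: E[X] = Σ_H E[X_H] = 1792160394037 · p^{12} = 1792160394037 · 1/23298085122481 = 1/13.
Numerically: E[X] ≈ 0.0769.

E[X] = 1792160394037 · (1/13)^{12} = 1/13 ≈ 0.0769.


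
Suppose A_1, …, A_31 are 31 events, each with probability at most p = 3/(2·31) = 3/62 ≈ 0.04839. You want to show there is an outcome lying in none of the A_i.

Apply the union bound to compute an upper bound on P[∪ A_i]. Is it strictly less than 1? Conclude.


Union bound: P[∪_{i=1}^{31} A_i] ≤ Σ_i P[A_i] ≤ 31·p = 31·(3/62) = 3/2.
Numerically: 3/2 ≈ 1.50000.
Is 3/2 < 1? NO.
Since the bound 3/2 is ≥ 1, the union bound is uninformative here; it does NOT by itself certify existence.

31·p = 3/2 ≈ 1.50000; existence NOT certified by the union bound.


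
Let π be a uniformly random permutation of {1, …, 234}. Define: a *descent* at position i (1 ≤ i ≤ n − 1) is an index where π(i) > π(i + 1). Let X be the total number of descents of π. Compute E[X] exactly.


Write X = Σ X_I over i = 1, …, 233, with X_I the indicator of one descent.
There are 233 indicators.
For each fixed i, the pair (π(i), π(i+1)) is a uniformly random ordered pair of distinct values from {1, …, 234}; by symmetry P[π(i) > π(i+1)] = 1/2.
By linearity: E[X] = 233 · (1/2) = (234 − 1) · (1/2) = 233/2 ≈ 116.5000.

E[X] = 233/2 = 116.5000.


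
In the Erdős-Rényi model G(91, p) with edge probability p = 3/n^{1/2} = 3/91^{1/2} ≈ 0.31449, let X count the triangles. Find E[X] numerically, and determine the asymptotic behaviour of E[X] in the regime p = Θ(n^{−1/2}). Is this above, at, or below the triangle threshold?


Number of potential triangles: C(91, 3) = 121485.
Each occurs with probability p³ ≈ (0.31449)³ ≈ 3.1102957e-02.
By linearity: E[X] = C(91, 3)·p³ ≈ 121485 · 3.1102957e-02 ≈ 3778.54269.
Since α = 1/2 < 1, p = c/n^{1/2} ≫ 1/n is above the triangle threshold p ~ 1/n. Asymptotically E[X] ~ (c³/6)·n^{3(1−α)} = (3³/6)·n^{1.5} → ∞; triangles are abundant w.h.p.

E[X] ≈ 3778.54269; in regime p = Θ(1/n^{1/2}) E[X] diverges (above the triangle threshold p ~ 1/n).


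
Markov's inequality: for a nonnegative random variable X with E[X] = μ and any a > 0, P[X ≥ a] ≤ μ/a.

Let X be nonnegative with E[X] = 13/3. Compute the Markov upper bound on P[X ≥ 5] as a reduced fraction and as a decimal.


μ = E[X] = 13/3, a = 5.
Markov: P[X ≥ 5] ≤ μ/a = (13/3)/5 = 13/15.
Numerically: ≈ 0.867.
(Since a = 5 > μ = 4.333, the bound 13/15 is < 1 and informative.)

P[X ≥ 5] ≤ 13/15 ≈ 0.867.


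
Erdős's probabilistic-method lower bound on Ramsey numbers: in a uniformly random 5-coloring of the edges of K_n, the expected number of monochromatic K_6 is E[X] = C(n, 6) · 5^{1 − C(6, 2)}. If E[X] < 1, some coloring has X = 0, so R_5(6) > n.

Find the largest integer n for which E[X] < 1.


We need C(n, 6) · 5^{1 − 15} < 1, i.e. C(n, 6) < 5^{15 − 1} = 6103515625.
Check values of n near the boundary:
  n = 129: C(129, 6) = 5688177600; 5688177600 < 6103515625? YES
  n = 130: C(130, 6) = 5963412000; 5963412000 < 6103515625? YES
  n = 131: C(131, 6) = 6249655776; 6249655776 < 6103515625? NO
  n = 132: C(132, 6) = 6547258432; 6547258432 < 6103515625? NO
  n = 133: C(133, 6) = 6856577728; 6856577728 < 6103515625? NO
The largest n with C(n, 6) < 6103515625 is n = 130 (where E[X] = 47707296/48828125 ≈ 0.9770454). Hence R_5(6) > 130, i.e. R_5(6) ≥ 131.

Largest n = 130; hence R_5(6) > 130.


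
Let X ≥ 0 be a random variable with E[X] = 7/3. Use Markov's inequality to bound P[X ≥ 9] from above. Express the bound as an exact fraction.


μ = E[X] = 7/3, a = 9.
Markov: P[X ≥ 9] ≤ μ/a = (7/3)/9 = 7/27.
Numerically: ≈ 0.2593.
(Since a = 9 > μ = 2.3333, the bound 7/27 is < 1 and informative.)

P[X ≥ 9] ≤ 7/27 ≈ 0.2593.
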